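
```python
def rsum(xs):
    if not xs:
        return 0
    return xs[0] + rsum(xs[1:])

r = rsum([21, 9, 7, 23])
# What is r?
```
Call trace:
rsum(xs=[21, 9, 7, 23])
  rsum(xs=[9, 7, 23])
    rsum(xs=[7, 23])
      rsum(xs=[23])
        rsum(xs=[])
        -> return 0
      -> return 23
    -> return 30
  -> return 39
-> return 60

Final answer: 60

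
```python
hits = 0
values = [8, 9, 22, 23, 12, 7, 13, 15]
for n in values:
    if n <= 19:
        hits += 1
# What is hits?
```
Trace:
  hits=0
  hits=1, n=8
  hits=2, n=9
  hits=2, n=22
  hits=2, n=23
  hits=3, n=12
  hits=4, n=7
  hits=5, n=13
  hits=6, n=15

Final answer: 6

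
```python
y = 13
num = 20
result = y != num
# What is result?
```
Trace:
  y=13
  y=13, num=20
  y=13, num=20, result=True

Final answer: True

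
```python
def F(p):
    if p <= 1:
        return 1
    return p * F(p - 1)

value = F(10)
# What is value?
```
Call trace:
F(p=10)
  F(p=9)
    F(p=8)
      F(p=7)
        F(p=6)
          F(p=5)
            F(p=4)
              F(p=3)
                F(p=2)
                  F(p=1)
                  -> return 1
                -> return 2
              -> return 6
            -> return 24
          -> return 120
        -> return 720
      -> return 5040
    -> return 40320
  -> return 362880
-> return 3628800

Final answer: 3628800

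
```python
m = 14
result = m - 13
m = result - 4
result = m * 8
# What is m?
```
Trace:
  m=14
  m=14, result=1
  m=-3, result=1
  m=-3, result=-24

Final answer: -3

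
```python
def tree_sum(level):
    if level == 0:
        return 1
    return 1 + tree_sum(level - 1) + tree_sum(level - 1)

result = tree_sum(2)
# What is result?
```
Call trace (a repeated sub-call is expanded the first time; later identical calls just restate its return value):
tree_sum(level=2)
  tree_sum(level=1)
    tree_sum(level=0)
    -> return 1
    tree_sum(level=0)
    -> return 1
  -> return 3
  tree_sum(level=1) -> return 3  (same call as traced above)
-> return 7

Final answer: 7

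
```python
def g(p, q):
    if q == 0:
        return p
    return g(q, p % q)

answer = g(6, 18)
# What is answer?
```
Call trace:
g(p=6, q=18)
  g(p=18, q=6)
    g(p=6, q=0)
    -> return 6
  -> return 6
-> return 6

Final answer: 6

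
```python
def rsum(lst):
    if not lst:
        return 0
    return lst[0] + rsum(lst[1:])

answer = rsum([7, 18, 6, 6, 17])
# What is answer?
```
Call trace:
rsum(lst=[7, 18, 6, 6, 17])
  rsum(lst=[18, 6, 6, 17])
    rsum(lst=[6, 6, 17])
      rsum(lst=[6, 17])
        rsum(lst=[17])
          rsum(lst=[])
          -> return 0
        -> return 17
      -> return 23
    -> return 29
  -> return 47
-> return 54

Final answer: 54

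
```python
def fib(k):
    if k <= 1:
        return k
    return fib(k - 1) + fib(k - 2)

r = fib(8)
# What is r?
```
Call trace (a repeated sub-call is expanded the first time; later identical calls just restate its return value):
fib(k=8)
  fib(k=7)
    fib(k=6)
      fib(k=5)
        fib(k=4)
          fib(k=3)
            fib(k=2)
              fib(k=1)
              -> return 1
              fib(k=0)
              -> return 0
            -> return 1
            fib(k=1)
            -> return 1
          -> return 2
          fib(k=2) -> return 1  (same call as traced above)
        -> return 3
        fib(k=3) -> return 2  (same call as traced above)
      -> return 5
      fib(k=4) -> return 3  (same call as traced above)
    -> return 8
    fib(k=5) -> return 5  (same call as traced above)
  -> return 13
  fib(k=6) -> return 8  (same call as traced above)
-> return 21

Final answer: 21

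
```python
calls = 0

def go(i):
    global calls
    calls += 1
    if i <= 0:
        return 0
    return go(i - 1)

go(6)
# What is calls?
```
Call trace:
go(i=6)
  go(i=5)
    go(i=4)
      go(i=3)
        go(i=2)
          go(i=1)
            go(i=0)
            -> return 0
          -> return 0
        -> return 0
      -> return 0
    -> return 0
  -> return 0
-> return 0

calls is incremented once per call. go is entered once for each i = 6, 5, 4, 3, 2, 1, 0 (the i <= 0 call returns without recursing), i.e. 6 + 1 calls.
calls = 7

Final answer: 7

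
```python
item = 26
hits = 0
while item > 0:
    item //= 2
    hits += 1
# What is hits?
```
Trace:
  item=26
  item=26, hits=0
  item=13, hits=1
  item=6, hits=2
  item=3, hits=3
  item=1, hits=4
  item=0, hits=5

Final answer: 5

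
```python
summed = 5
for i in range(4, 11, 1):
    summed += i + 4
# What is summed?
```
Trace:
  summed=5
  summed=13, i=4
  summed=22, i=5
  summed=32, i=6
  summed=43, i=7
  summed=55, i=8
  summed=68, i=9
  summed=82, i=10

Final answer: 82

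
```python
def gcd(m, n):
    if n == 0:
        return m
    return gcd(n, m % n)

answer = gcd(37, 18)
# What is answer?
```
Call trace:
gcd(m=37, n=18)
  gcd(m=18, n=1)
    gcd(m=1, n=0)
    -> return 1
  -> return 1
-> return 1

Final answer: 1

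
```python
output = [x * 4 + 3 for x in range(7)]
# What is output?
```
Trace:
  x=0
  x=1
  x=2
  x=3
  x=4
  x=5
  x=6
  output=[3, 7, 11, 15, 19, 23, 27]

Final answer: [3, 7, 11, 15, 19, 23, 27]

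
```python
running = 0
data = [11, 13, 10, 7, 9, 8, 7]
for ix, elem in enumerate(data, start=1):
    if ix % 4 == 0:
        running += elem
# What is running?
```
Trace:
  running=0
  running=0, ix=1, elem=11
  running=0, ix=2, elem=13
  running=0, ix=3, elem=10
  running=7, ix=4, elem=7
  running=7, ix=5, elem=9
  running=7, ix=6, elem=8
  running=7, ix=7, elem=7

Final answer: 7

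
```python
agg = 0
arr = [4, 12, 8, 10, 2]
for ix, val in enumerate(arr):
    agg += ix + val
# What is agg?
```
Trace:
  agg=0
  agg=4, ix=0, val=4
  agg=17, ix=1, val=12
  agg=27, ix=2, val=8
  agg=40, ix=3, val=10
  agg=46, ix=4, val=2

Final answer: 46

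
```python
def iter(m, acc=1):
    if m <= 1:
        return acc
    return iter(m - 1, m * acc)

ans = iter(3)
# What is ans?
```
Call trace:
iter(m=3, acc=1)
  iter(m=2, acc=3)
    iter(m=1, acc=6)
    -> return 6
  -> return 6
-> return 6

Final answer: 6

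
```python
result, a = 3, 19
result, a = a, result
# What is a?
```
Trace:
  result=3, a=19
  result=19, a=3

Final answer: 3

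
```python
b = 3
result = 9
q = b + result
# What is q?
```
Trace:
  b=3
  b=3, result=9
  b=3, result=9, q=12

Final answer: 12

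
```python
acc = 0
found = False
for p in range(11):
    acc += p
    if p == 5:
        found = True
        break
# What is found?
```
Trace:
  acc=0
  acc=0, found=False
  acc=0, found=False, p=0
  acc=1, found=False, p=1
  acc=3, found=False, p=2
  acc=6, found=False, p=3
  acc=10, found=False, p=4
  acc=15, found=True, p=5

Final answer: True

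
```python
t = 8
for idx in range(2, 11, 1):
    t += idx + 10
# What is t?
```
Trace:
  t=8
  t=20, idx=2
  t=33, idx=3
  t=47, idx=4
  t=62, idx=5
  t=78, idx=6
  t=95, idx=7
  t=113, idx=8
  t=132, idx=9
  t=152, idx=10

Final answer: 152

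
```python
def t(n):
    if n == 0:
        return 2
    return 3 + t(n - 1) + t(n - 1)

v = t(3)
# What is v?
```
Call trace (a repeated sub-call is expanded the first time; later identical calls just restate its return value):
t(n=3)
  t(n=2)
    t(n=1)
      t(n=0)
      -> return 2
      t(n=0)
      -> return 2
    -> return 7
    t(n=1) -> return 7  (same call as traced above)
  -> return 17
  t(n=2) -> return 17  (same call as traced above)
-> return 37

Final answer: 37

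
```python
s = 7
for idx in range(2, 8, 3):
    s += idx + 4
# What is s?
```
Trace:
  s=7
  s=13, idx=2
  s=22, idx=5

Final answer: 22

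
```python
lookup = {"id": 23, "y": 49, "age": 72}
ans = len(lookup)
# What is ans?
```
Trace:
  lookup={'id': 23, 'y': 49, 'age': 72}
  lookup={'id': 23, 'y': 49, 'age': 72}, ans=3

Final answer: 3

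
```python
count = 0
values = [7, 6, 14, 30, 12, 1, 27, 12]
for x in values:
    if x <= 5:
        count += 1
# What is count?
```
Trace:
  count=0
  count=0, x=7
  count=0, x=6
  count=0, x=14
  count=0, x=30
  count=0, x=12
  count=1, x=1
  count=1, x=27
  count=1, x=12

Final answer: 1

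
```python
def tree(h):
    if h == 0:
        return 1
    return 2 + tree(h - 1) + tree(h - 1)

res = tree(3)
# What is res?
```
Call trace (a repeated sub-call is expanded the first time; later identical calls just restate its return value):
tree(h=3)
  tree(h=2)
    tree(h=1)
      tree(h=0)
      -> return 1
      tree(h=0)
      -> return 1
    -> return 4
    tree(h=1) -> return 4  (same call as traced above)
  -> return 10
  tree(h=2) -> return 10  (same call as traced above)
-> return 22

Final answer: 22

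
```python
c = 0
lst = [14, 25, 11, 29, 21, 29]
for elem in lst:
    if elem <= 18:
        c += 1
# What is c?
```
Trace:
  c=0
  c=1, elem=14
  c=1, elem=25
  c=2, elem=11
  c=2, elem=29
  c=2, elem=21
  c=2, elem=29

Final answer: 2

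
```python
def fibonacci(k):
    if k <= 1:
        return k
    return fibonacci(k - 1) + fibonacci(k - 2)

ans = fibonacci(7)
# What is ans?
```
Call trace (a repeated sub-call is expanded the first time; later identical calls just restate its return value):
fibonacci(k=7)
  fibonacci(k=6)
    fibonacci(k=5)
      fibonacci(k=4)
        fibonacci(k=3)
          fibonacci(k=2)
            fibonacci(k=1)
            -> return 1
            fibonacci(k=0)
            -> return 0
          -> return 1
          fibonacci(k=1)
          -> return 1
        -> return 2
        fibonacci(k=2) -> return 1  (same call as traced above)
      -> return 3
      fibonacci(k=3) -> return 2  (same call as traced above)
    -> return 5
    fibonacci(k=4) -> return 3  (same call as traced above)
  -> return 8
  fibonacci(k=5) -> return 5  (same call as traced above)
-> return 13

Final answer: 13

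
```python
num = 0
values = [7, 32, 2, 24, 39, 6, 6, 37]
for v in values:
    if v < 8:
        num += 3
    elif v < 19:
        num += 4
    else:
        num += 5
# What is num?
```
Trace:
  num=0
  num=3, v=7
  num=8, v=32
  num=11, v=2
  num=16, v=24
  num=21, v=39
  num=24, v=6
  num=27, v=6
  num=32, v=37

Final answer: 32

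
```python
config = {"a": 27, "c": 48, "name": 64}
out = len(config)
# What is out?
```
Trace:
  config={'a': 27, 'c': 48, 'name': 64}
  config={'a': 27, 'c': 48, 'name': 64}, out=3

Final answer: 3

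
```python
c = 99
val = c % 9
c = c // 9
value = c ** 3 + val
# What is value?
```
Trace:
  c=99
  c=99, val=0
  c=11, val=0
  c=11, val=0, value=1331

Final answer: 1331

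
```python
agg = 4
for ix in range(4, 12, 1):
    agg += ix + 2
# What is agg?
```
Trace:
  agg=4
  agg=10, ix=4
  agg=17, ix=5
  agg=25, ix=6
  agg=34, ix=7
  agg=44, ix=8
  agg=55, ix=9
  agg=67, ix=10
  agg=80, ix=11

Final answer: 80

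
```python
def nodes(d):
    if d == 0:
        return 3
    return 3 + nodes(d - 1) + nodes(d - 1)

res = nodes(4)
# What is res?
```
Call trace (a repeated sub-call is expanded the first time; later identical calls just restate its return value):
nodes(d=4)
  nodes(d=3)
    nodes(d=2)
      nodes(d=1)
        nodes(d=0)
        -> return 3
        nodes(d=0)
        -> return 3
      -> return 9
      nodes(d=1) -> return 9  (same call as traced above)
    -> return 21
    nodes(d=2) -> return 21  (same call as traced above)
  -> return 45
  nodes(d=3) -> return 45  (same call as traced above)
-> return 93

Final answer: 93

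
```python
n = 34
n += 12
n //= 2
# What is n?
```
Trace:
  n=34
  n=46
  n=23

Final answer: 23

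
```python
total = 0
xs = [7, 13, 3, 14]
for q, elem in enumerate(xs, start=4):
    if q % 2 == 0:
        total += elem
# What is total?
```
Trace:
  total=0
  total=7, q=4, elem=7
  total=7, q=5, elem=13
  total=10, q=6, elem=3
  total=10, q=7, elem=14

Final answer: 10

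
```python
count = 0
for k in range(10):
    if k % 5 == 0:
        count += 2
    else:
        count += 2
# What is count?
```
Trace:
  count=0
  count=2, k=0
  count=4, k=1
  count=6, k=2
  count=8, k=3
  count=10, k=4
  count=12, k=5
  count=14, k=6
  count=16, k=7
  count=18, k=8
  count=20, k=9

Final answer: 20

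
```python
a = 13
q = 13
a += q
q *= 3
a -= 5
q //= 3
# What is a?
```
Trace:
  a=13
  a=13, q=13
  a=26, q=13
  a=26, q=39
  a=21, q=39
  a=21, q=13

Final answer: 21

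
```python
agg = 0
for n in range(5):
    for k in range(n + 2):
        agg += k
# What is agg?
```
Trace:
  agg=0
  agg=0, n=0, k=0
  agg=1, n=0, k=1
  agg=1, n=1, k=0
  agg=2, n=1, k=1
  agg=4, n=1, k=2
  agg=4, n=2, k=0
  agg=5, n=2, k=1
  agg=7, n=2, k=2
  agg=10, n=2, k=3
  agg=10, n=3, k=0
  agg=11, n=3, k=1
  agg=13, n=3, k=2
  agg=16, n=3, k=3
  agg=20, n=3, k=4
  agg=20, n=4, k=0
  agg=21, n=4, k=1
  agg=23, n=4, k=2
  agg=26, n=4, k=3
  agg=30, n=4, k=4
  agg=35, n=4, k=5

Final answer: 35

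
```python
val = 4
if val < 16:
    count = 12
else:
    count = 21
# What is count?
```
Trace:
  val=4
  val=4, count=12

Final answer: 12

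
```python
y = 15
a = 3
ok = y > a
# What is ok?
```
Trace:
  y=15
  y=15, a=3
  y=15, a=3, ok=True

Final answer: True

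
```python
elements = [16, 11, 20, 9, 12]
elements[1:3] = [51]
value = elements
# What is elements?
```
Trace:
  elements=[16, 11, 20, 9, 12]
  elements=[16, 51, 9, 12]
  elements=[16, 51, 9, 12], value=[16, 51, 9, 12]

Final answer: [16, 51, 9, 12]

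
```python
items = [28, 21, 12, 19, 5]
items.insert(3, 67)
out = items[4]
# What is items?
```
Trace:
  items=[28, 21, 12, 19, 5]
  items=[28, 21, 12, 67, 19, 5]
  items=[28, 21, 12, 67, 19, 5], out=19

Final answer: [28, 21, 12, 67, 19, 5]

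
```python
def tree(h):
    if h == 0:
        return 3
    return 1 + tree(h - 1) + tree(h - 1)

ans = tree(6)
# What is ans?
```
Call trace (a repeated sub-call is expanded the first time; later identical calls just restate its return value):
tree(h=6)
  tree(h=5)
    tree(h=4)
      tree(h=3)
        tree(h=2)
          tree(h=1)
            tree(h=0)
            -> return 3
            tree(h=0)
            -> return 3
          -> return 7
          tree(h=1) -> return 7  (same call as traced above)
        -> return 15
        tree(h=2) -> return 15  (same call as traced above)
      -> return 31
      tree(h=3) -> return 31  (same call as traced above)
    -> return 63
    tree(h=4) -> return 63  (same call as traced above)
  -> return 127
  tree(h=5) -> return 127  (same call as traced above)
-> return 255

Final answer: 255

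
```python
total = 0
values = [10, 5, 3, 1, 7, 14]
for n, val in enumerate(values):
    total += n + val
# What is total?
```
Trace:
  total=0
  total=10, n=0, val=10
  total=16, n=1, val=5
  total=21, n=2, val=3
  total=25, n=3, val=1
  total=36, n=4, val=7
  total=55, n=5, val=14

Final answer: 55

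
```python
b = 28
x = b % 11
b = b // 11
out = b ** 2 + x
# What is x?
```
Trace:
  b=28
  b=28, x=6
  b=2, x=6
  b=2, x=6, out=10

Final answer: 6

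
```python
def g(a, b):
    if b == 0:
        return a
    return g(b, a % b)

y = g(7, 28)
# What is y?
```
Call trace:
g(a=7, b=28)
  g(a=28, b=7)
    g(a=7, b=0)
    -> return 7
  -> return 7
-> return 7

Final answer: 7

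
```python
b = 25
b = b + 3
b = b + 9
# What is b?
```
Trace:
  b=25
  b=28
  b=37

Final answer: 37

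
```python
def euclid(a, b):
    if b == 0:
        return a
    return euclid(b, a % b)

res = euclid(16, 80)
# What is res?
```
Call trace:
euclid(a=16, b=80)
  euclid(a=80, b=16)
    euclid(a=16, b=0)
    -> return 16
  -> return 16
-> return 16

Final answer: 16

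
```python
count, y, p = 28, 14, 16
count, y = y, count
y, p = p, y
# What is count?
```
Trace:
  count=28, y=14, p=16
  count=14, y=28, p=16
  count=14, y=16, p=28

Final answer: 14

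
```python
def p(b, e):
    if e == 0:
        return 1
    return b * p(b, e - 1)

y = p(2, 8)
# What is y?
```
Call trace:
p(b=2, e=8)
  p(b=2, e=7)
    p(b=2, e=6)
      p(b=2, e=5)
        p(b=2, e=4)
          p(b=2, e=3)
            p(b=2, e=2)
              p(b=2, e=1)
                p(b=2, e=0)
                -> return 1
              -> return 2
            -> return 4
          -> return 8
        -> return 16
      -> return 32
    -> return 64
  -> return 128
-> return 256

Final answer: 256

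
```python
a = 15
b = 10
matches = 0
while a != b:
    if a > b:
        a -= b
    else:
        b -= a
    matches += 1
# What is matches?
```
Trace:
  a=15
  a=15, b=10
  a=15, b=10, matches=0
  a=5, b=10, matches=1
  a=5, b=5, matches=2

Final answer: 2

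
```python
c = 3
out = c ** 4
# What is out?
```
Trace:
  c=3
  c=3, out=81

Final answer: 81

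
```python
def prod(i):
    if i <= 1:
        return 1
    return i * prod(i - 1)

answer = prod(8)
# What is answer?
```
Call trace:
prod(i=8)
  prod(i=7)
    prod(i=6)
      prod(i=5)
        prod(i=4)
          prod(i=3)
            prod(i=2)
              prod(i=1)
              -> return 1
            -> return 2
          -> return 6
        -> return 24
      -> return 120
    -> return 720
  -> return 5040
-> return 40320

Final answer: 40320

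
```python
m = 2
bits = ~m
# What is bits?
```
Trace:
  m=2
  m=2, bits=-3

Final answer: -3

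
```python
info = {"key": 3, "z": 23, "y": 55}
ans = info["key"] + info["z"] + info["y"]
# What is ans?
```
Trace:
  info={'key': 3, 'z': 23, 'y': 55}
  info={'key': 3, 'z': 23, 'y': 55}, ans=81

Final answer: 81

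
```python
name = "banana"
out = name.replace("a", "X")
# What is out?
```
Trace:
  name='banana'
  name='banana', out='bXnXnX'

Final answer: 'bXnXnX'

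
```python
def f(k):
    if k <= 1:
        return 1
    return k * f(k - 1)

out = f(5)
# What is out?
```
Call trace:
f(k=5)
  f(k=4)
    f(k=3)
      f(k=2)
        f(k=1)
        -> return 1
      -> return 2
    -> return 6
  -> return 24
-> return 120

Final answer: 120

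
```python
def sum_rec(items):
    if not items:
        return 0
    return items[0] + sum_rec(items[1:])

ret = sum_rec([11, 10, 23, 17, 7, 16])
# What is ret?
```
Call trace:
sum_rec(items=[11, 10, 23, 17, 7, 16])
  sum_rec(items=[10, 23, 17, 7, 16])
    sum_rec(items=[23, 17, 7, 16])
      sum_rec(items=[17, 7, 16])
        sum_rec(items=[7, 16])
          sum_rec(items=[16])
            sum_rec(items=[])
            -> return 0
          -> return 16
        -> return 23
      -> return 40
    -> return 63
  -> return 73
-> return 84

Final answer: 84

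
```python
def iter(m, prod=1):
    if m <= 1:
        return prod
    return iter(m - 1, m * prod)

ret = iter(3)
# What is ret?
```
Call trace:
iter(m=3, prod=1)
  iter(m=2, prod=3)
    iter(m=1, prod=6)
    -> return 6
  -> return 6
-> return 6

Final answer: 6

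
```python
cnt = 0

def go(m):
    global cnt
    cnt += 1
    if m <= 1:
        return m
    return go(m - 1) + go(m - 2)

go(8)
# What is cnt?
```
Call trace (a repeated sub-call is expanded the first time; later identical calls just restate its return value):
go(m=8)
  go(m=7)
    go(m=6)
      go(m=5)
        go(m=4)
          go(m=3)
            go(m=2)
              go(m=1)
              -> return 1
              go(m=0)
              -> return 0
            -> return 1
            go(m=1)
            -> return 1
          -> return 2
          go(m=2) -> return 1  (same call as traced above)
        -> return 3
        go(m=3) -> return 2  (same call as traced above)
      -> return 5
      go(m=4) -> return 3  (same call as traced above)
    -> return 8
    go(m=5) -> return 5  (same call as traced above)
  -> return 13
  go(m=6) -> return 8  (same call as traced above)
-> return 21

cnt is incremented once per call, so count the calls in each subtree. Let C(m) = number of calls made by go(m).
C(0) = C(1) = 1 (base case, no recursion); C(m) = 1 + C(m - 1) + C(m - 2) otherwise.
C(2) = 1 + C(1) + C(0) = 1 + 1 + 1 = 3
C(3) = 1 + C(2) + C(1) = 1 + 3 + 1 = 5
C(4) = 1 + C(3) + C(2) = 1 + 5 + 3 = 9
C(5) = 1 + C(4) + C(3) = 1 + 9 + 5 = 15
C(6) = 1 + C(5) + C(4) = 1 + 15 + 9 = 25
C(7) = 1 + C(6) + C(5) = 1 + 25 + 15 = 41
C(8) = 1 + C(7) + C(6) = 1 + 41 + 25 = 67
cnt = C(8) = 67

Final answer: 67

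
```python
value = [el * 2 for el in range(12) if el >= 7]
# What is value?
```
Trace:
  el=0
  el=1
  el=2
  el=3
  el=4
  el=5
  el=6
  el=7
  el=8
  el=9
  el=10
  el=11
  value=[14, 16, 18, 20, 22]

Final answer: [14, 16, 18, 20, 22]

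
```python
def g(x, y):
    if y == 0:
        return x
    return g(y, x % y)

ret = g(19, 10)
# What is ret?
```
Call trace:
g(x=19, y=10)
  g(x=10, y=9)
    g(x=9, y=1)
      g(x=1, y=0)
      -> return 1
    -> return 1
  -> return 1
-> return 1

Final answer: 1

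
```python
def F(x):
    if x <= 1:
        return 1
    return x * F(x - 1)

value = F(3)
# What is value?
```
Call trace:
F(x=3)
  F(x=2)
    F(x=1)
    -> return 1
  -> return 2
-> return 6

Final answer: 6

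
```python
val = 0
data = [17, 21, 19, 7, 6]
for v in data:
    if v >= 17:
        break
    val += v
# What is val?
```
Trace:
  val=0
  val=0, v=17

Final answer: 0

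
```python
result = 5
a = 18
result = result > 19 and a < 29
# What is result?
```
Trace:
  result=5
  result=5, a=18
  result=False, a=18

Final answer: False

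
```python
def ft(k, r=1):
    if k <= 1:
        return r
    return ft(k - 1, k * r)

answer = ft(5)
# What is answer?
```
Call trace:
ft(k=5, r=1)
  ft(k=4, r=5)
    ft(k=3, r=20)
      ft(k=2, r=60)
        ft(k=1, r=120)
        -> return 120
      -> return 120
    -> return 120
  -> return 120
-> return 120

Final answer: 120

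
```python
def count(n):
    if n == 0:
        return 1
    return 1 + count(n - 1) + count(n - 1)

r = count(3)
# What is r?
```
Call trace (a repeated sub-call is expanded the first time; later identical calls just restate its return value):
count(n=3)
  count(n=2)
    count(n=1)
      count(n=0)
      -> return 1
      count(n=0)
      -> return 1
    -> return 3
    count(n=1) -> return 3  (same call as traced above)
  -> return 7
  count(n=2) -> return 7  (same call as traced above)
-> return 15

Final answer: 15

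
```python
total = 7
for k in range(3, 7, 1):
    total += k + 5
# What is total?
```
Trace:
  total=7
  total=15, k=3
  total=24, k=4
  total=34, k=5
  total=45, k=6

Final answer: 45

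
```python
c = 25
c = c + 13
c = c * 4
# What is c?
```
Trace:
  c=25
  c=38
  c=152

Final answer: 152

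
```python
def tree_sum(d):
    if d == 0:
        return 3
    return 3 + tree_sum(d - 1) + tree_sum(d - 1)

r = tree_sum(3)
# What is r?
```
Call trace (a repeated sub-call is expanded the first time; later identical calls just restate its return value):
tree_sum(d=3)
  tree_sum(d=2)
    tree_sum(d=1)
      tree_sum(d=0)
      -> return 3
      tree_sum(d=0)
      -> return 3
    -> return 9
    tree_sum(d=1) -> return 9  (same call as traced above)
  -> return 21
  tree_sum(d=2) -> return 21  (same call as traced above)
-> return 45

Final answer: 45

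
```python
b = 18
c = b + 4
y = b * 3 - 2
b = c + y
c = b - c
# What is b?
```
Trace:
  b=18
  b=18, c=22
  b=18, c=22, y=52
  b=74, c=22, y=52
  b=74, c=52, y=52

Final answer: 74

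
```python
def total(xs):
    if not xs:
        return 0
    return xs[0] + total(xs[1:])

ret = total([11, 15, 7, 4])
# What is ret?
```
Call trace:
total(xs=[11, 15, 7, 4])
  total(xs=[15, 7, 4])
    total(xs=[7, 4])
      total(xs=[4])
        total(xs=[])
        -> return 0
      -> return 4
    -> return 11
  -> return 26
-> return 37

Final answer: 37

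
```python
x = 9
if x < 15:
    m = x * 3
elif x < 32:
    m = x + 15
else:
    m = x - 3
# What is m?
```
Trace:
  x=9
  x=9, m=27

Final answer: 27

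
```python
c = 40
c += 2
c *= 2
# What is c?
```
Trace:
  c=40
  c=42
  c=84

Final answer: 84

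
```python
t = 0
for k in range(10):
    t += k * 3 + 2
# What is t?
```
Trace:
  t=0
  t=2, k=0
  t=7, k=1
  t=15, k=2
  t=26, k=3
  t=40, k=4
  t=57, k=5
  t=77, k=6
  t=100, k=7
  t=126, k=8
  t=155, k=9

Final answer: 155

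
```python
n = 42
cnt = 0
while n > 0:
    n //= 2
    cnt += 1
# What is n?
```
Trace:
  n=42
  n=42, cnt=0
  n=21, cnt=1
  n=10, cnt=2
  n=5, cnt=3
  n=2, cnt=4
  n=1, cnt=5
  n=0, cnt=6

Final answer: 0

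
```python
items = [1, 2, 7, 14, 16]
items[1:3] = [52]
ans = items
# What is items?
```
Trace:
  items=[1, 2, 7, 14, 16]
  items=[1, 52, 14, 16]
  items=[1, 52, 14, 16], ans=[1, 52, 14, 16]

Final answer: [1, 52, 14, 16]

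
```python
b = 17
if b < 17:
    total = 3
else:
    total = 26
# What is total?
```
Trace:
  b=17
  b=17, total=26

Final answer: 26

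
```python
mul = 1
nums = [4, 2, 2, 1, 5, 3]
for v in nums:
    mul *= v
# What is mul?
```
Trace:
  mul=1
  mul=4, v=4
  mul=8, v=2
  mul=16, v=2
  mul=16, v=1
  mul=80, v=5
  mul=240, v=3

Final answer: 240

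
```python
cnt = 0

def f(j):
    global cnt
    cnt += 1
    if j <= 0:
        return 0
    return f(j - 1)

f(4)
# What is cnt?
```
Call trace:
f(j=4)
  f(j=3)
    f(j=2)
      f(j=1)
        f(j=0)
        -> return 0
      -> return 0
    -> return 0
  -> return 0
-> return 0

cnt is incremented once per call. f is entered once for each j = 4, 3, 2, 1, 0 (the j <= 0 call returns without recursing), i.e. 4 + 1 calls.
cnt = 5

Final answer: 5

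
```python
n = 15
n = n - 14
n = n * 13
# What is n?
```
Trace:
  n=15
  n=1
  n=13

Final answer: 13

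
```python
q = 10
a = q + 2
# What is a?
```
Trace:
  q=10
  q=10, a=12

Final answer: 12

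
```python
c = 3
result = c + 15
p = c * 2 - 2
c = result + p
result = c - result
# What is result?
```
Trace:
  c=3
  c=3, result=18
  c=3, result=18, p=4
  c=22, result=18, p=4
  c=22, result=4, p=4

Final answer: 4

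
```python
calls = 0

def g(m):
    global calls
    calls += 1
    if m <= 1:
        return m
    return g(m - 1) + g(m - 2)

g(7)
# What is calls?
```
Call trace (a repeated sub-call is expanded the first time; later identical calls just restate its return value):
g(m=7)
  g(m=6)
    g(m=5)
      g(m=4)
        g(m=3)
          g(m=2)
            g(m=1)
            -> return 1
            g(m=0)
            -> return 0
          -> return 1
          g(m=1)
          -> return 1
        -> return 2
        g(m=2) -> return 1  (same call as traced above)
      -> return 3
      g(m=3) -> return 2  (same call as traced above)
    -> return 5
    g(m=4) -> return 3  (same call as traced above)
  -> return 8
  g(m=5) -> return 5  (same call as traced above)
-> return 13

calls is incremented once per call, so count the calls in each subtree. Let C(m) = number of calls made by g(m).
C(0) = C(1) = 1 (base case, no recursion); C(m) = 1 + C(m - 1) + C(m - 2) otherwise.
C(2) = 1 + C(1) + C(0) = 1 + 1 + 1 = 3
C(3) = 1 + C(2) + C(1) = 1 + 3 + 1 = 5
C(4) = 1 + C(3) + C(2) = 1 + 5 + 3 = 9
C(5) = 1 + C(4) + C(3) = 1 + 9 + 5 = 15
C(6) = 1 + C(5) + C(4) = 1 + 15 + 9 = 25
C(7) = 1 + C(6) + C(5) = 1 + 25 + 15 = 41
calls = C(7) = 41

Final answer: 41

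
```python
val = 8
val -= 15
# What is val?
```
Trace:
  val=8
  val=-7

Final answer: -7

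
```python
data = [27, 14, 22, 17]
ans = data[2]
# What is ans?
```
Trace:
  data=[27, 14, 22, 17]
  data=[27, 14, 22, 17], ans=22

Final answer: 22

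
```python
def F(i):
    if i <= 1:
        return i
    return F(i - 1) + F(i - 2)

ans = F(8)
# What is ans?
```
Call trace (a repeated sub-call is expanded the first time; later identical calls just restate its return value):
F(i=8)
  F(i=7)
    F(i=6)
      F(i=5)
        F(i=4)
          F(i=3)
            F(i=2)
              F(i=1)
              -> return 1
              F(i=0)
              -> return 0
            -> return 1
            F(i=1)
            -> return 1
          -> return 2
          F(i=2) -> return 1  (same call as traced above)
        -> return 3
        F(i=3) -> return 2  (same call as traced above)
      -> return 5
      F(i=4) -> return 3  (same call as traced above)
    -> return 8
    F(i=5) -> return 5  (same call as traced above)
  -> return 13
  F(i=6) -> return 8  (same call as traced above)
-> return 21

Final answer: 21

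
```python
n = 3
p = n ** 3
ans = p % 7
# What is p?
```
Trace:
  n=3
  n=3, p=27
  n=3, p=27, ans=6

Final answer: 27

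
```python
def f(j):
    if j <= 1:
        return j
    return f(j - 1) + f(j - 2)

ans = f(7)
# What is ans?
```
Call trace (a repeated sub-call is expanded the first time; later identical calls just restate its return value):
f(j=7)
  f(j=6)
    f(j=5)
      f(j=4)
        f(j=3)
          f(j=2)
            f(j=1)
            -> return 1
            f(j=0)
            -> return 0
          -> return 1
          f(j=1)
          -> return 1
        -> return 2
        f(j=2) -> return 1  (same call as traced above)
      -> return 3
      f(j=3) -> return 2  (same call as traced above)
    -> return 5
    f(j=4) -> return 3  (same call as traced above)
  -> return 8
  f(j=5) -> return 5  (same call as traced above)
-> return 13

Final answer: 13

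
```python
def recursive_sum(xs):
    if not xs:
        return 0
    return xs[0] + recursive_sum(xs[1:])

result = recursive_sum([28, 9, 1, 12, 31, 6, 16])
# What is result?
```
Call trace:
recursive_sum(xs=[28, 9, 1, 12, 31, 6, 16])
  recursive_sum(xs=[9, 1, 12, 31, 6, 16])
    recursive_sum(xs=[1, 12, 31, 6, 16])
      recursive_sum(xs=[12, 31, 6, 16])
        recursive_sum(xs=[31, 6, 16])
          recursive_sum(xs=[6, 16])
            recursive_sum(xs=[16])
              recursive_sum(xs=[])
              -> return 0
            -> return 16
          -> return 22
        -> return 53
      -> return 65
    -> return 66
  -> return 75
-> return 103

Final answer: 103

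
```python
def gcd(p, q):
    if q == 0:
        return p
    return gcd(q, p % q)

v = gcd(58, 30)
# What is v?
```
Call trace:
gcd(p=58, q=30)
  gcd(p=30, q=28)
    gcd(p=28, q=2)
      gcd(p=2, q=0)
      -> return 2
    -> return 2
  -> return 2
-> return 2

Final answer: 2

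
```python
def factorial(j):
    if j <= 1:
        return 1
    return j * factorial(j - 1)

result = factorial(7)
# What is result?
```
Call trace:
factorial(j=7)
  factorial(j=6)
    factorial(j=5)
      factorial(j=4)
        factorial(j=3)
          factorial(j=2)
            factorial(j=1)
            -> return 1
          -> return 2
        -> return 6
      -> return 24
    -> return 120
  -> return 720
-> return 5040

Final answer: 5040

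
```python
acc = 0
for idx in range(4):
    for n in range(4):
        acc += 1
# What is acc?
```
Trace:
  acc=0
  acc=1, idx=0, n=0
  acc=2, idx=0, n=1
  acc=3, idx=0, n=2
  acc=4, idx=0, n=3
  acc=5, idx=1, n=0
  acc=6, idx=1, n=1
  acc=7, idx=1, n=2
  acc=8, idx=1, n=3
  acc=9, idx=2, n=0
  acc=10, idx=2, n=1
  acc=11, idx=2, n=2
  acc=12, idx=2, n=3
  acc=13, idx=3, n=0
  acc=14, idx=3, n=1
  acc=15, idx=3, n=2
  acc=16, idx=3, n=3

Final answer: 16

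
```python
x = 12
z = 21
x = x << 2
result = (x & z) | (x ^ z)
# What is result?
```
Trace:
  x=12
  x=12, z=21
  x=48, z=21
  x=48, z=21, result=53

Final answer: 53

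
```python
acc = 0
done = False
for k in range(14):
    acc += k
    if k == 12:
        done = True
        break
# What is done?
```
Trace:
  acc=0
  acc=0, done=False
  acc=0, done=False, k=0
  acc=1, done=False, k=1
  acc=3, done=False, k=2
  acc=6, done=False, k=3
  acc=10, done=False, k=4
  acc=15, done=False, k=5
  acc=21, done=False, k=6
  acc=28, done=False, k=7
  acc=36, done=False, k=8
  acc=45, done=False, k=9
  acc=55, done=False, k=10
  acc=66, done=False, k=11
  acc=78, done=True, k=12

Final answer: True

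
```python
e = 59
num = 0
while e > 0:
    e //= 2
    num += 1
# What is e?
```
Trace:
  e=59
  e=59, num=0
  e=29, num=1
  e=14, num=2
  e=7, num=3
  e=3, num=4
  e=1, num=5
  e=0, num=6

Final answer: 0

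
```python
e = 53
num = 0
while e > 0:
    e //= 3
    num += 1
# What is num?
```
Trace:
  e=53
  e=53, num=0
  e=17, num=1
  e=5, num=2
  e=1, num=3
  e=0, num=4

Final answer: 4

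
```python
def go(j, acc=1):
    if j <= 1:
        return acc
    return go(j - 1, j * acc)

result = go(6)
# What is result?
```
Call trace:
go(j=6, acc=1)
  go(j=5, acc=6)
    go(j=4, acc=30)
      go(j=3, acc=120)
        go(j=2, acc=360)
          go(j=1, acc=720)
          -> return 720
        -> return 720
      -> return 720
    -> return 720
  -> return 720
-> return 720

Final answer: 720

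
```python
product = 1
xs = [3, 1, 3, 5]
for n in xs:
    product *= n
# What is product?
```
Trace:
  product=1
  product=3, n=3
  product=3, n=1
  product=9, n=3
  product=45, n=5

Final answer: 45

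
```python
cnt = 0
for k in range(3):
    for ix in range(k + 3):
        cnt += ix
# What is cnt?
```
Trace:
  cnt=0
  cnt=0, k=0, ix=0
  cnt=1, k=0, ix=1
  cnt=3, k=0, ix=2
  cnt=3, k=1, ix=0
  cnt=4, k=1, ix=1
  cnt=6, k=1, ix=2
  cnt=9, k=1, ix=3
  cnt=9, k=2, ix=0
  cnt=10, k=2, ix=1
  cnt=12, k=2, ix=2
  cnt=15, k=2, ix=3
  cnt=19, k=2, ix=4

Final answer: 19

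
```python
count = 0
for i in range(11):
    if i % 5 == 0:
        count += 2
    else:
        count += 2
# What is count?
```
Trace:
  count=0
  count=2, i=0
  count=4, i=1
  count=6, i=2
  count=8, i=3
  count=10, i=4
  count=12, i=5
  count=14, i=6
  count=16, i=7
  count=18, i=8
  count=20, i=9
  count=22, i=10

Final answer: 22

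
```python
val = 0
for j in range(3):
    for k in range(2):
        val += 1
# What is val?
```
Trace:
  val=0
  val=1, j=0, k=0
  val=2, j=0, k=1
  val=3, j=1, k=0
  val=4, j=1, k=1
  val=5, j=2, k=0
  val=6, j=2, k=1

Final answer: 6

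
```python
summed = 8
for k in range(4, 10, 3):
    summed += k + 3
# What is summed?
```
Trace:
  summed=8
  summed=15, k=4
  summed=25, k=7

Final answer: 25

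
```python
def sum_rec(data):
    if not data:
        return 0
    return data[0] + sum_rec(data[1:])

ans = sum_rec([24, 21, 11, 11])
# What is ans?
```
Call trace:
sum_rec(data=[24, 21, 11, 11])
  sum_rec(data=[21, 11, 11])
    sum_rec(data=[11, 11])
      sum_rec(data=[11])
        sum_rec(data=[])
        -> return 0
      -> return 11
    -> return 22
  -> return 43
-> return 67

Final answer: 67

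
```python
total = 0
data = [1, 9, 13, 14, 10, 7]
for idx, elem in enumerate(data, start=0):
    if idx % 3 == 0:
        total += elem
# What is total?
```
Trace:
  total=0
  total=1, idx=0, elem=1
  total=1, idx=1, elem=9
  total=1, idx=2, elem=13
  total=15, idx=3, elem=14
  total=15, idx=4, elem=10
  total=15, idx=5, elem=7

Final answer: 15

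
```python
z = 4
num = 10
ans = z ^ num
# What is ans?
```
Trace:
  z=4
  z=4, num=10
  z=4, num=10, ans=14

Final answer: 14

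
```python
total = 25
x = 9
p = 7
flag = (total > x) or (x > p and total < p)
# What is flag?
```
Trace:
  total=25
  total=25, x=9
  total=25, x=9, p=7
  total=25, x=9, p=7, flag=True

Final answer: True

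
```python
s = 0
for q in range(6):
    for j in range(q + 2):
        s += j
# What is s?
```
Trace:
  s=0
  s=0, q=0, j=0
  s=1, q=0, j=1
  s=1, q=1, j=0
  s=2, q=1, j=1
  s=4, q=1, j=2
  s=4, q=2, j=0
  s=5, q=2, j=1
  s=7, q=2, j=2
  s=10, q=2, j=3
  s=10, q=3, j=0
  s=11, q=3, j=1
  s=13, q=3, j=2
  s=16, q=3, j=3
  s=20, q=3, j=4
  s=20, q=4, j=0
  s=21, q=4, j=1
  s=23, q=4, j=2
  s=26, q=4, j=3
  s=30, q=4, j=4
  s=35, q=4, j=5
  s=35, q=5, j=0
  s=36, q=5, j=1
  s=38, q=5, j=2
  s=41, q=5, j=3
  s=45, q=5, j=4
  s=50, q=5, j=5
  s=56, q=5, j=6

Final answer: 56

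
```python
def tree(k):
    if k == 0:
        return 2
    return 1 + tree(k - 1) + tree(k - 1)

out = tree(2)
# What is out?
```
Call trace (a repeated sub-call is expanded the first time; later identical calls just restate its return value):
tree(k=2)
  tree(k=1)
    tree(k=0)
    -> return 2
    tree(k=0)
    -> return 2
  -> return 5
  tree(k=1) -> return 5  (same call as traced above)
-> return 11

Final answer: 11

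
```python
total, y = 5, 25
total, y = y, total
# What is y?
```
Trace:
  total=5, y=25
  total=25, y=5

Final answer: 5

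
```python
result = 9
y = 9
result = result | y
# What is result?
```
Trace:
  result=9
  result=9, y=9
  result=9, y=9

Final answer: 9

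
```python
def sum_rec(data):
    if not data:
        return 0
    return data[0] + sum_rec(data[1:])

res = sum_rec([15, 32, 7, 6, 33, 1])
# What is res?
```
Call trace:
sum_rec(data=[15, 32, 7, 6, 33, 1])
  sum_rec(data=[32, 7, 6, 33, 1])
    sum_rec(data=[7, 6, 33, 1])
      sum_rec(data=[6, 33, 1])
        sum_rec(data=[33, 1])
          sum_rec(data=[1])
            sum_rec(data=[])
            -> return 0
          -> return 1
        -> return 34
      -> return 40
    -> return 47
  -> return 79
-> return 94

Final answer: 94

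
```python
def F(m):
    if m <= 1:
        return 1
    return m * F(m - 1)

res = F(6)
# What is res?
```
Call trace:
F(m=6)
  F(m=5)
    F(m=4)
      F(m=3)
        F(m=2)
          F(m=1)
          -> return 1
        -> return 2
      -> return 6
    -> return 24
  -> return 120
-> return 720

Final answer: 720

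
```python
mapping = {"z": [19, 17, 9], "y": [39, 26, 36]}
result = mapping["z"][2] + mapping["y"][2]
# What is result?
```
Trace:
  mapping={'z': [19, 17, 9], 'y': [39, 26, 36]}
  mapping={'z': [19, 17, 9], 'y': [39, 26, 36]}, result=45

Final answer: 45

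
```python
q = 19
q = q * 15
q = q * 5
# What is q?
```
Trace:
  q=19
  q=285
  q=1425

Final answer: 1425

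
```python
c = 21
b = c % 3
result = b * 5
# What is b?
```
Trace:
  c=21
  c=21, b=0
  c=21, b=0, result=0

Final answer: 0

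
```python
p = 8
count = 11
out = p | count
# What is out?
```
Trace:
  p=8
  p=8, count=11
  p=8, count=11, out=11

Final answer: 11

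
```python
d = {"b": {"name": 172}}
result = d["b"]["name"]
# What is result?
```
Trace:
  d={'b': {'name': 172}}
  d={'b': {'name': 172}}, result=172

Final answer: 172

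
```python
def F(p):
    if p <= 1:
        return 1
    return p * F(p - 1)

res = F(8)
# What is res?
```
Call trace:
F(p=8)
  F(p=7)
    F(p=6)
      F(p=5)
        F(p=4)
          F(p=3)
            F(p=2)
              F(p=1)
              -> return 1
            -> return 2
          -> return 6
        -> return 24
      -> return 120
    -> return 720
  -> return 5040
-> return 40320

Final answer: 40320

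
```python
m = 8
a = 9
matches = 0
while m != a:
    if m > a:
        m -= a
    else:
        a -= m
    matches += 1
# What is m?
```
Trace:
  m=8
  m=8, a=9
  m=8, a=9, matches=0
  m=8, a=1, matches=1
  m=7, a=1, matches=2
  m=6, a=1, matches=3
  m=5, a=1, matches=4
  m=4, a=1, matches=5
  m=3, a=1, matches=6
  m=2, a=1, matches=7
  m=1, a=1, matches=8

Final answer: 1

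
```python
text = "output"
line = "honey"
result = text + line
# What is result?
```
Trace:
  text='output'
  text='output', line='honey'
  text='output', line='honey', result='outputhoney'

Final answer: 'outputhoney'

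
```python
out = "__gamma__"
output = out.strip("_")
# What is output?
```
Trace:
  out='__gamma__'
  out='__gamma__', output='gamma'

Final answer: 'gamma'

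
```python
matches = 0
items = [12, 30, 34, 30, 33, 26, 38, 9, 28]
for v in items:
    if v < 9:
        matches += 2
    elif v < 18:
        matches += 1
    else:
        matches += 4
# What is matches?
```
Trace:
  matches=0
  matches=1, v=12
  matches=5, v=30
  matches=9, v=34
  matches=13, v=30
  matches=17, v=33
  matches=21, v=26
  matches=25, v=38
  matches=26, v=9
  matches=30, v=28

Final answer: 30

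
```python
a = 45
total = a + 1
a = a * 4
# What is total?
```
Trace:
  a=45
  a=45, total=46
  a=180, total=46

Final answer: 46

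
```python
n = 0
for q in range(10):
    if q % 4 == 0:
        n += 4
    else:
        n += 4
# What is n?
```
Trace:
  n=0
  n=4, q=0
  n=8, q=1
  n=12, q=2
  n=16, q=3
  n=20, q=4
  n=24, q=5
  n=28, q=6
  n=32, q=7
  n=36, q=8
  n=40, q=9

Final answer: 40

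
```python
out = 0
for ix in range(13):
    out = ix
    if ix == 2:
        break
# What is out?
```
Trace:
  out=0
  out=0, ix=0
  out=1, ix=1
  out=2, ix=2

Final answer: 2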